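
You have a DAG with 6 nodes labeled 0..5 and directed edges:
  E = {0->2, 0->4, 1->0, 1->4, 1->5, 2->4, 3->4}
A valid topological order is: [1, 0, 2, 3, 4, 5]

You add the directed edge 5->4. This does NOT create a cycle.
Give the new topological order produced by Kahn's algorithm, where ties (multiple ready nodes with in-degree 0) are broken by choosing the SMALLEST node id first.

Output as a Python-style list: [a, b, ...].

Old toposort: [1, 0, 2, 3, 4, 5]
Added edge: 5->4
Position of 5 (5) > position of 4 (4). Must reorder: 5 must now come before 4.
Run Kahn's algorithm (break ties by smallest node id):
  initial in-degrees: [1, 0, 1, 0, 5, 1]
  ready (indeg=0): [1, 3]
  pop 1: indeg[0]->0; indeg[4]->4; indeg[5]->0 | ready=[0, 3, 5] | order so far=[1]
  pop 0: indeg[2]->0; indeg[4]->3 | ready=[2, 3, 5] | order so far=[1, 0]
  pop 2: indeg[4]->2 | ready=[3, 5] | order so far=[1, 0, 2]
  pop 3: indeg[4]->1 | ready=[5] | order so far=[1, 0, 2, 3]
  pop 5: indeg[4]->0 | ready=[4] | order so far=[1, 0, 2, 3, 5]
  pop 4: no out-edges | ready=[] | order so far=[1, 0, 2, 3, 5, 4]
  Result: [1, 0, 2, 3, 5, 4]

Answer: [1, 0, 2, 3, 5, 4]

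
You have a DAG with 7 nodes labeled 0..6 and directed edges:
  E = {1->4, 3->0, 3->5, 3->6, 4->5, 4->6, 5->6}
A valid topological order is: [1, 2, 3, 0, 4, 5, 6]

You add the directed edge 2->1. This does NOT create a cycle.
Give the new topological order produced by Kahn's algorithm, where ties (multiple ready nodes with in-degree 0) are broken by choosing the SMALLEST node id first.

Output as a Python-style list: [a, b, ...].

Answer: [2, 1, 3, 0, 4, 5, 6]

Derivation:
Old toposort: [1, 2, 3, 0, 4, 5, 6]
Added edge: 2->1
Position of 2 (1) > position of 1 (0). Must reorder: 2 must now come before 1.
Run Kahn's algorithm (break ties by smallest node id):
  initial in-degrees: [1, 1, 0, 0, 1, 2, 3]
  ready (indeg=0): [2, 3]
  pop 2: indeg[1]->0 | ready=[1, 3] | order so far=[2]
  pop 1: indeg[4]->0 | ready=[3, 4] | order so far=[2, 1]
  pop 3: indeg[0]->0; indeg[5]->1; indeg[6]->2 | ready=[0, 4] | order so far=[2, 1, 3]
  pop 0: no out-edges | ready=[4] | order so far=[2, 1, 3, 0]
  pop 4: indeg[5]->0; indeg[6]->1 | ready=[5] | order so far=[2, 1, 3, 0, 4]
  pop 5: indeg[6]->0 | ready=[6] | order so far=[2, 1, 3, 0, 4, 5]
  pop 6: no out-edges | ready=[] | order so far=[2, 1, 3, 0, 4, 5, 6]
  Result: [2, 1, 3, 0, 4, 5, 6]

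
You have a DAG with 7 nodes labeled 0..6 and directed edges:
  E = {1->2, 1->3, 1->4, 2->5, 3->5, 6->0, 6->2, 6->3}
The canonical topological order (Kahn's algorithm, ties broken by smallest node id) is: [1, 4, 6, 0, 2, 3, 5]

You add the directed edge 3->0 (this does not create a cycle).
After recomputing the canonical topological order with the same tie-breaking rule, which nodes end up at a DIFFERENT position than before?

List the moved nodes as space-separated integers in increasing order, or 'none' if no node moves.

Answer: 0 2 3

Derivation:
Old toposort: [1, 4, 6, 0, 2, 3, 5]
Added edge 3->0
Recompute Kahn (smallest-id tiebreak):
  initial in-degrees: [2, 0, 2, 2, 1, 2, 0]
  ready (indeg=0): [1, 6]
  pop 1: indeg[2]->1; indeg[3]->1; indeg[4]->0 | ready=[4, 6] | order so far=[1]
  pop 4: no out-edges | ready=[6] | order so far=[1, 4]
  pop 6: indeg[0]->1; indeg[2]->0; indeg[3]->0 | ready=[2, 3] | order so far=[1, 4, 6]
  pop 2: indeg[5]->1 | ready=[3] | order so far=[1, 4, 6, 2]
  pop 3: indeg[0]->0; indeg[5]->0 | ready=[0, 5] | order so far=[1, 4, 6, 2, 3]
  pop 0: no out-edges | ready=[5] | order so far=[1, 4, 6, 2, 3, 0]
  pop 5: no out-edges | ready=[] | order so far=[1, 4, 6, 2, 3, 0, 5]
New canonical toposort: [1, 4, 6, 2, 3, 0, 5]
Compare positions:
  Node 0: index 3 -> 5 (moved)
  Node 1: index 0 -> 0 (same)
  Node 2: index 4 -> 3 (moved)
  Node 3: index 5 -> 4 (moved)
  Node 4: index 1 -> 1 (same)
  Node 5: index 6 -> 6 (same)
  Node 6: index 2 -> 2 (same)
Nodes that changed position: 0 2 3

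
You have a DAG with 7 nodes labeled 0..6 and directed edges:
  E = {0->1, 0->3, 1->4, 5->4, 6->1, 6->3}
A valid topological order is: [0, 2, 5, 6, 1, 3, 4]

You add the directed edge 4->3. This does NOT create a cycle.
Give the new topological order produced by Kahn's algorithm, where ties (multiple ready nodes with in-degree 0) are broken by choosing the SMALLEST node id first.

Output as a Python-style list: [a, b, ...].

Answer: [0, 2, 5, 6, 1, 4, 3]

Derivation:
Old toposort: [0, 2, 5, 6, 1, 3, 4]
Added edge: 4->3
Position of 4 (6) > position of 3 (5). Must reorder: 4 must now come before 3.
Run Kahn's algorithm (break ties by smallest node id):
  initial in-degrees: [0, 2, 0, 3, 2, 0, 0]
  ready (indeg=0): [0, 2, 5, 6]
  pop 0: indeg[1]->1; indeg[3]->2 | ready=[2, 5, 6] | order so far=[0]
  pop 2: no out-edges | ready=[5, 6] | order so far=[0, 2]
  pop 5: indeg[4]->1 | ready=[6] | order so far=[0, 2, 5]
  pop 6: indeg[1]->0; indeg[3]->1 | ready=[1] | order so far=[0, 2, 5, 6]
  pop 1: indeg[4]->0 | ready=[4] | order so far=[0, 2, 5, 6, 1]
  pop 4: indeg[3]->0 | ready=[3] | order so far=[0, 2, 5, 6, 1, 4]
  pop 3: no out-edges | ready=[] | order so far=[0, 2, 5, 6, 1, 4, 3]
  Result: [0, 2, 5, 6, 1, 4, 3]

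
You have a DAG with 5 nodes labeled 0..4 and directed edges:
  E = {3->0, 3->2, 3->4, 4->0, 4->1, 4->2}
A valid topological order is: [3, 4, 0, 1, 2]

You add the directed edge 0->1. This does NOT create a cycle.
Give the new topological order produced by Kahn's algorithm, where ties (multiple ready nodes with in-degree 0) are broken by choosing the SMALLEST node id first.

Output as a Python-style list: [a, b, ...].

Old toposort: [3, 4, 0, 1, 2]
Added edge: 0->1
Position of 0 (2) < position of 1 (3). Old order still valid.
Run Kahn's algorithm (break ties by smallest node id):
  initial in-degrees: [2, 2, 2, 0, 1]
  ready (indeg=0): [3]
  pop 3: indeg[0]->1; indeg[2]->1; indeg[4]->0 | ready=[4] | order so far=[3]
  pop 4: indeg[0]->0; indeg[1]->1; indeg[2]->0 | ready=[0, 2] | order so far=[3, 4]
  pop 0: indeg[1]->0 | ready=[1, 2] | order so far=[3, 4, 0]
  pop 1: no out-edges | ready=[2] | order so far=[3, 4, 0, 1]
  pop 2: no out-edges | ready=[] | order so far=[3, 4, 0, 1, 2]
  Result: [3, 4, 0, 1, 2]

Answer: [3, 4, 0, 1, 2]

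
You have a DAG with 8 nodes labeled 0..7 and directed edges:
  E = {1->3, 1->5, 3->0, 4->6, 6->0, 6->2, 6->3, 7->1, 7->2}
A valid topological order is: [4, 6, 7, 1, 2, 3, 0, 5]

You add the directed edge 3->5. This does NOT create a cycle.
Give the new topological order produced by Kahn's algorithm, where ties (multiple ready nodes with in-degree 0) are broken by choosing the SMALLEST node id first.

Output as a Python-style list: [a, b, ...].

Old toposort: [4, 6, 7, 1, 2, 3, 0, 5]
Added edge: 3->5
Position of 3 (5) < position of 5 (7). Old order still valid.
Run Kahn's algorithm (break ties by smallest node id):
  initial in-degrees: [2, 1, 2, 2, 0, 2, 1, 0]
  ready (indeg=0): [4, 7]
  pop 4: indeg[6]->0 | ready=[6, 7] | order so far=[4]
  pop 6: indeg[0]->1; indeg[2]->1; indeg[3]->1 | ready=[7] | order so far=[4, 6]
  pop 7: indeg[1]->0; indeg[2]->0 | ready=[1, 2] | order so far=[4, 6, 7]
  pop 1: indeg[3]->0; indeg[5]->1 | ready=[2, 3] | order so far=[4, 6, 7, 1]
  pop 2: no out-edges | ready=[3] | order so far=[4, 6, 7, 1, 2]
  pop 3: indeg[0]->0; indeg[5]->0 | ready=[0, 5] | order so far=[4, 6, 7, 1, 2, 3]
  pop 0: no out-edges | ready=[5] | order so far=[4, 6, 7, 1, 2, 3, 0]
  pop 5: no out-edges | ready=[] | order so far=[4, 6, 7, 1, 2, 3, 0, 5]
  Result: [4, 6, 7, 1, 2, 3, 0, 5]

Answer: [4, 6, 7, 1, 2, 3, 0, 5]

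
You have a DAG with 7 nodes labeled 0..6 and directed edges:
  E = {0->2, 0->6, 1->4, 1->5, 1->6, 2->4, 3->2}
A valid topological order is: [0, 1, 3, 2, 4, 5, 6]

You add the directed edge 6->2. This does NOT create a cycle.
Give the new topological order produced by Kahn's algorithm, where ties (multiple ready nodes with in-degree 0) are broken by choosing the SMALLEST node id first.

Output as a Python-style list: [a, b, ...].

Old toposort: [0, 1, 3, 2, 4, 5, 6]
Added edge: 6->2
Position of 6 (6) > position of 2 (3). Must reorder: 6 must now come before 2.
Run Kahn's algorithm (break ties by smallest node id):
  initial in-degrees: [0, 0, 3, 0, 2, 1, 2]
  ready (indeg=0): [0, 1, 3]
  pop 0: indeg[2]->2; indeg[6]->1 | ready=[1, 3] | order so far=[0]
  pop 1: indeg[4]->1; indeg[5]->0; indeg[6]->0 | ready=[3, 5, 6] | order so far=[0, 1]
  pop 3: indeg[2]->1 | ready=[5, 6] | order so far=[0, 1, 3]
  pop 5: no out-edges | ready=[6] | order so far=[0, 1, 3, 5]
  pop 6: indeg[2]->0 | ready=[2] | order so far=[0, 1, 3, 5, 6]
  pop 2: indeg[4]->0 | ready=[4] | order so far=[0, 1, 3, 5, 6, 2]
  pop 4: no out-edges | ready=[] | order so far=[0, 1, 3, 5, 6, 2, 4]
  Result: [0, 1, 3, 5, 6, 2, 4]

Answer: [0, 1, 3, 5, 6, 2, 4]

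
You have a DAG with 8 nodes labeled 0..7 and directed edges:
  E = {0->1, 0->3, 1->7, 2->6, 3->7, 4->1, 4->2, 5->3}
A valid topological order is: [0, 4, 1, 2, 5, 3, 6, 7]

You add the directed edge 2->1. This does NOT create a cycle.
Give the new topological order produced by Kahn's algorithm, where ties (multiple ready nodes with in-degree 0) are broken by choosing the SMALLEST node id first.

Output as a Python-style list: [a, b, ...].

Old toposort: [0, 4, 1, 2, 5, 3, 6, 7]
Added edge: 2->1
Position of 2 (3) > position of 1 (2). Must reorder: 2 must now come before 1.
Run Kahn's algorithm (break ties by smallest node id):
  initial in-degrees: [0, 3, 1, 2, 0, 0, 1, 2]
  ready (indeg=0): [0, 4, 5]
  pop 0: indeg[1]->2; indeg[3]->1 | ready=[4, 5] | order so far=[0]
  pop 4: indeg[1]->1; indeg[2]->0 | ready=[2, 5] | order so far=[0, 4]
  pop 2: indeg[1]->0; indeg[6]->0 | ready=[1, 5, 6] | order so far=[0, 4, 2]
  pop 1: indeg[7]->1 | ready=[5, 6] | order so far=[0, 4, 2, 1]
  pop 5: indeg[3]->0 | ready=[3, 6] | order so far=[0, 4, 2, 1, 5]
  pop 3: indeg[7]->0 | ready=[6, 7] | order so far=[0, 4, 2, 1, 5, 3]
  pop 6: no out-edges | ready=[7] | order so far=[0, 4, 2, 1, 5, 3, 6]
  pop 7: no out-edges | ready=[] | order so far=[0, 4, 2, 1, 5, 3, 6, 7]
  Result: [0, 4, 2, 1, 5, 3, 6, 7]

Answer: [0, 4, 2, 1, 5, 3, 6, 7]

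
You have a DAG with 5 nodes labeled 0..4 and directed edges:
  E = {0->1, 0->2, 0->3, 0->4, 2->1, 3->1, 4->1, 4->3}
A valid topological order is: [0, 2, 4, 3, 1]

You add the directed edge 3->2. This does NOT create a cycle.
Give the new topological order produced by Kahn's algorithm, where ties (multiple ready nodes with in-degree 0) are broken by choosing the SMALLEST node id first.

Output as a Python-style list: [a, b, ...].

Old toposort: [0, 2, 4, 3, 1]
Added edge: 3->2
Position of 3 (3) > position of 2 (1). Must reorder: 3 must now come before 2.
Run Kahn's algorithm (break ties by smallest node id):
  initial in-degrees: [0, 4, 2, 2, 1]
  ready (indeg=0): [0]
  pop 0: indeg[1]->3; indeg[2]->1; indeg[3]->1; indeg[4]->0 | ready=[4] | order so far=[0]
  pop 4: indeg[1]->2; indeg[3]->0 | ready=[3] | order so far=[0, 4]
  pop 3: indeg[1]->1; indeg[2]->0 | ready=[2] | order so far=[0, 4, 3]
  pop 2: indeg[1]->0 | ready=[1] | order so far=[0, 4, 3, 2]
  pop 1: no out-edges | ready=[] | order so far=[0, 4, 3, 2, 1]
  Result: [0, 4, 3, 2, 1]

Answer: [0, 4, 3, 2, 1]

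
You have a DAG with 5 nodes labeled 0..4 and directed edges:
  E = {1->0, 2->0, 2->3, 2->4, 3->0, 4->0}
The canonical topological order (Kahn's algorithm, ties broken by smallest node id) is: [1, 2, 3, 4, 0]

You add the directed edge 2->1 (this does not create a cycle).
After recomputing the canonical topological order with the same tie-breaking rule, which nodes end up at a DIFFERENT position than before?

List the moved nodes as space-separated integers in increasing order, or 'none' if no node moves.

Old toposort: [1, 2, 3, 4, 0]
Added edge 2->1
Recompute Kahn (smallest-id tiebreak):
  initial in-degrees: [4, 1, 0, 1, 1]
  ready (indeg=0): [2]
  pop 2: indeg[0]->3; indeg[1]->0; indeg[3]->0; indeg[4]->0 | ready=[1, 3, 4] | order so far=[2]
  pop 1: indeg[0]->2 | ready=[3, 4] | order so far=[2, 1]
  pop 3: indeg[0]->1 | ready=[4] | order so far=[2, 1, 3]
  pop 4: indeg[0]->0 | ready=[0] | order so far=[2, 1, 3, 4]
  pop 0: no out-edges | ready=[] | order so far=[2, 1, 3, 4, 0]
New canonical toposort: [2, 1, 3, 4, 0]
Compare positions:
  Node 0: index 4 -> 4 (same)
  Node 1: index 0 -> 1 (moved)
  Node 2: index 1 -> 0 (moved)
  Node 3: index 2 -> 2 (same)
  Node 4: index 3 -> 3 (same)
Nodes that changed position: 1 2

Answer: 1 2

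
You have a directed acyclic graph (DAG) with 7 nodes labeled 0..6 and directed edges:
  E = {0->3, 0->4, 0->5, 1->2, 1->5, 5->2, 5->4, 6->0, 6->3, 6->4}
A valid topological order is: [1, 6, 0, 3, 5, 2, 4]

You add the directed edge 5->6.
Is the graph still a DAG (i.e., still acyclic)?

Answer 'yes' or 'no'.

Given toposort: [1, 6, 0, 3, 5, 2, 4]
Position of 5: index 4; position of 6: index 1
New edge 5->6: backward (u after v in old order)
Backward edge: old toposort is now invalid. Check if this creates a cycle.
Does 6 already reach 5? Reachable from 6: [0, 2, 3, 4, 5, 6]. YES -> cycle!
Still a DAG? no

Answer: no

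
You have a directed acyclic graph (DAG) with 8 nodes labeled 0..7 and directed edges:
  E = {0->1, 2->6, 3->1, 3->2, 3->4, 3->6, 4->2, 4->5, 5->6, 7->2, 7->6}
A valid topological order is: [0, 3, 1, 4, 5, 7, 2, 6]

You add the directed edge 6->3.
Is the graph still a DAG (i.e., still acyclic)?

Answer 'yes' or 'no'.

Given toposort: [0, 3, 1, 4, 5, 7, 2, 6]
Position of 6: index 7; position of 3: index 1
New edge 6->3: backward (u after v in old order)
Backward edge: old toposort is now invalid. Check if this creates a cycle.
Does 3 already reach 6? Reachable from 3: [1, 2, 3, 4, 5, 6]. YES -> cycle!
Still a DAG? no

Answer: no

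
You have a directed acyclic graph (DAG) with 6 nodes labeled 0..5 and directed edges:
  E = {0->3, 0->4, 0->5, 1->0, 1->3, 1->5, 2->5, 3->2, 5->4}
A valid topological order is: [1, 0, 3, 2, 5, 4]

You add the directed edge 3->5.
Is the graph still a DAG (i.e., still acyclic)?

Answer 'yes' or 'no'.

Given toposort: [1, 0, 3, 2, 5, 4]
Position of 3: index 2; position of 5: index 4
New edge 3->5: forward
Forward edge: respects the existing order. Still a DAG, same toposort still valid.
Still a DAG? yes

Answer: yes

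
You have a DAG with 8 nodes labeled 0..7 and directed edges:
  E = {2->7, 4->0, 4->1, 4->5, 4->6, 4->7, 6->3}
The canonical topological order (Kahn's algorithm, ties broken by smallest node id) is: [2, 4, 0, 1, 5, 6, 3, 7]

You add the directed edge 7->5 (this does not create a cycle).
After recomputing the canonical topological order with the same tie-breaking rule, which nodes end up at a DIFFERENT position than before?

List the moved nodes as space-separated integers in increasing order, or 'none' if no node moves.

Old toposort: [2, 4, 0, 1, 5, 6, 3, 7]
Added edge 7->5
Recompute Kahn (smallest-id tiebreak):
  initial in-degrees: [1, 1, 0, 1, 0, 2, 1, 2]
  ready (indeg=0): [2, 4]
  pop 2: indeg[7]->1 | ready=[4] | order so far=[2]
  pop 4: indeg[0]->0; indeg[1]->0; indeg[5]->1; indeg[6]->0; indeg[7]->0 | ready=[0, 1, 6, 7] | order so far=[2, 4]
  pop 0: no out-edges | ready=[1, 6, 7] | order so far=[2, 4, 0]
  pop 1: no out-edges | ready=[6, 7] | order so far=[2, 4, 0, 1]
  pop 6: indeg[3]->0 | ready=[3, 7] | order so far=[2, 4, 0, 1, 6]
  pop 3: no out-edges | ready=[7] | order so far=[2, 4, 0, 1, 6, 3]
  pop 7: indeg[5]->0 | ready=[5] | order so far=[2, 4, 0, 1, 6, 3, 7]
  pop 5: no out-edges | ready=[] | order so far=[2, 4, 0, 1, 6, 3, 7, 5]
New canonical toposort: [2, 4, 0, 1, 6, 3, 7, 5]
Compare positions:
  Node 0: index 2 -> 2 (same)
  Node 1: index 3 -> 3 (same)
  Node 2: index 0 -> 0 (same)
  Node 3: index 6 -> 5 (moved)
  Node 4: index 1 -> 1 (same)
  Node 5: index 4 -> 7 (moved)
  Node 6: index 5 -> 4 (moved)
  Node 7: index 7 -> 6 (moved)
Nodes that changed position: 3 5 6 7

Answer: 3 5 6 7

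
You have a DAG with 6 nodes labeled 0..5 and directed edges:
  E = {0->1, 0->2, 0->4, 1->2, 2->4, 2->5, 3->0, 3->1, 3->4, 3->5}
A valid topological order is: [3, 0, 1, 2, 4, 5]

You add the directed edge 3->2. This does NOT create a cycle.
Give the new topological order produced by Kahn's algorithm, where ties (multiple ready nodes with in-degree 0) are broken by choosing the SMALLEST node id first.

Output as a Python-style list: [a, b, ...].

Answer: [3, 0, 1, 2, 4, 5]

Derivation:
Old toposort: [3, 0, 1, 2, 4, 5]
Added edge: 3->2
Position of 3 (0) < position of 2 (3). Old order still valid.
Run Kahn's algorithm (break ties by smallest node id):
  initial in-degrees: [1, 2, 3, 0, 3, 2]
  ready (indeg=0): [3]
  pop 3: indeg[0]->0; indeg[1]->1; indeg[2]->2; indeg[4]->2; indeg[5]->1 | ready=[0] | order so far=[3]
  pop 0: indeg[1]->0; indeg[2]->1; indeg[4]->1 | ready=[1] | order so far=[3, 0]
  pop 1: indeg[2]->0 | ready=[2] | order so far=[3, 0, 1]
  pop 2: indeg[4]->0; indeg[5]->0 | ready=[4, 5] | order so far=[3, 0, 1, 2]
  pop 4: no out-edges | ready=[5] | order so far=[3, 0, 1, 2, 4]
  pop 5: no out-edges | ready=[] | order so far=[3, 0, 1, 2, 4, 5]
  Result: [3, 0, 1, 2, 4, 5]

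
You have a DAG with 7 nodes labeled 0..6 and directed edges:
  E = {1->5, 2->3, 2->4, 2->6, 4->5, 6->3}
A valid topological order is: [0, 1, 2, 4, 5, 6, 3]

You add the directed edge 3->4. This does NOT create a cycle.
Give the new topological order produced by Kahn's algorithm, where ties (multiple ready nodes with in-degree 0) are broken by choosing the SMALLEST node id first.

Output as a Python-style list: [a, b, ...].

Answer: [0, 1, 2, 6, 3, 4, 5]

Derivation:
Old toposort: [0, 1, 2, 4, 5, 6, 3]
Added edge: 3->4
Position of 3 (6) > position of 4 (3). Must reorder: 3 must now come before 4.
Run Kahn's algorithm (break ties by smallest node id):
  initial in-degrees: [0, 0, 0, 2, 2, 2, 1]
  ready (indeg=0): [0, 1, 2]
  pop 0: no out-edges | ready=[1, 2] | order so far=[0]
  pop 1: indeg[5]->1 | ready=[2] | order so far=[0, 1]
  pop 2: indeg[3]->1; indeg[4]->1; indeg[6]->0 | ready=[6] | order so far=[0, 1, 2]
  pop 6: indeg[3]->0 | ready=[3] | order so far=[0, 1, 2, 6]
  pop 3: indeg[4]->0 | ready=[4] | order so far=[0, 1, 2, 6, 3]
  pop 4: indeg[5]->0 | ready=[5] | order so far=[0, 1, 2, 6, 3, 4]
  pop 5: no out-edges | ready=[] | order so far=[0, 1, 2, 6, 3, 4, 5]
  Result: [0, 1, 2, 6, 3, 4, 5]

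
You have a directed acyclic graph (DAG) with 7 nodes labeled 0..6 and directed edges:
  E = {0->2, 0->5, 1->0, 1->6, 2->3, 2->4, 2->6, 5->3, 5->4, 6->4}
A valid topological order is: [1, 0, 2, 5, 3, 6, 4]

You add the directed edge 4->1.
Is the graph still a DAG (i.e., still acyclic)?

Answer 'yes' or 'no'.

Given toposort: [1, 0, 2, 5, 3, 6, 4]
Position of 4: index 6; position of 1: index 0
New edge 4->1: backward (u after v in old order)
Backward edge: old toposort is now invalid. Check if this creates a cycle.
Does 1 already reach 4? Reachable from 1: [0, 1, 2, 3, 4, 5, 6]. YES -> cycle!
Still a DAG? no

Answer: no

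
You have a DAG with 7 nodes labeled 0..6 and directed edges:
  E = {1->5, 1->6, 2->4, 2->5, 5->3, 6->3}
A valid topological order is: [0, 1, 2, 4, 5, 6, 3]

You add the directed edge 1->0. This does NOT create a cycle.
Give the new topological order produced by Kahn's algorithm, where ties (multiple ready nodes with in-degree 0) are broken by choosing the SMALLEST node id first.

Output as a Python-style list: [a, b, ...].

Old toposort: [0, 1, 2, 4, 5, 6, 3]
Added edge: 1->0
Position of 1 (1) > position of 0 (0). Must reorder: 1 must now come before 0.
Run Kahn's algorithm (break ties by smallest node id):
  initial in-degrees: [1, 0, 0, 2, 1, 2, 1]
  ready (indeg=0): [1, 2]
  pop 1: indeg[0]->0; indeg[5]->1; indeg[6]->0 | ready=[0, 2, 6] | order so far=[1]
  pop 0: no out-edges | ready=[2, 6] | order so far=[1, 0]
  pop 2: indeg[4]->0; indeg[5]->0 | ready=[4, 5, 6] | order so far=[1, 0, 2]
  pop 4: no out-edges | ready=[5, 6] | order so far=[1, 0, 2, 4]
  pop 5: indeg[3]->1 | ready=[6] | order so far=[1, 0, 2, 4, 5]
  pop 6: indeg[3]->0 | ready=[3] | order so far=[1, 0, 2, 4, 5, 6]
  pop 3: no out-edges | ready=[] | order so far=[1, 0, 2, 4, 5, 6, 3]
  Result: [1, 0, 2, 4, 5, 6, 3]

Answer: [1, 0, 2, 4, 5, 6, 3]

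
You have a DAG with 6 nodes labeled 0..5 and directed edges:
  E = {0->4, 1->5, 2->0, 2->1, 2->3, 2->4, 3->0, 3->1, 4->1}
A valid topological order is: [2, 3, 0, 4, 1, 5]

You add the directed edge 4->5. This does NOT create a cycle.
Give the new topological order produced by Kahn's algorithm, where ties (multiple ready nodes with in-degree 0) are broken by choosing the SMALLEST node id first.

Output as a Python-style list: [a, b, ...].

Answer: [2, 3, 0, 4, 1, 5]

Derivation:
Old toposort: [2, 3, 0, 4, 1, 5]
Added edge: 4->5
Position of 4 (3) < position of 5 (5). Old order still valid.
Run Kahn's algorithm (break ties by smallest node id):
  initial in-degrees: [2, 3, 0, 1, 2, 2]
  ready (indeg=0): [2]
  pop 2: indeg[0]->1; indeg[1]->2; indeg[3]->0; indeg[4]->1 | ready=[3] | order so far=[2]
  pop 3: indeg[0]->0; indeg[1]->1 | ready=[0] | order so far=[2, 3]
  pop 0: indeg[4]->0 | ready=[4] | order so far=[2, 3, 0]
  pop 4: indeg[1]->0; indeg[5]->1 | ready=[1] | order so far=[2, 3, 0, 4]
  pop 1: indeg[5]->0 | ready=[5] | order so far=[2, 3, 0, 4, 1]
  pop 5: no out-edges | ready=[] | order so far=[2, 3, 0, 4, 1, 5]
  Result: [2, 3, 0, 4, 1, 5]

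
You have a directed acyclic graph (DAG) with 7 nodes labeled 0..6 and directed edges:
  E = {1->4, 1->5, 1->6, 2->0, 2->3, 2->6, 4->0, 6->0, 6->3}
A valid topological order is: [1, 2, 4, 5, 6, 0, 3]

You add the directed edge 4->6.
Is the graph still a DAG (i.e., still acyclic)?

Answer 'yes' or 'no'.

Answer: yes

Derivation:
Given toposort: [1, 2, 4, 5, 6, 0, 3]
Position of 4: index 2; position of 6: index 4
New edge 4->6: forward
Forward edge: respects the existing order. Still a DAG, same toposort still valid.
Still a DAG? yes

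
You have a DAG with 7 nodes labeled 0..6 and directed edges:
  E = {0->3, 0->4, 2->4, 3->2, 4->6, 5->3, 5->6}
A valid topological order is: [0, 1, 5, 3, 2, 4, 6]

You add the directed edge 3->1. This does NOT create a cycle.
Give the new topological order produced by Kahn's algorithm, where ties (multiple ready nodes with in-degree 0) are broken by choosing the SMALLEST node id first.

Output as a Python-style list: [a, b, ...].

Answer: [0, 5, 3, 1, 2, 4, 6]

Derivation:
Old toposort: [0, 1, 5, 3, 2, 4, 6]
Added edge: 3->1
Position of 3 (3) > position of 1 (1). Must reorder: 3 must now come before 1.
Run Kahn's algorithm (break ties by smallest node id):
  initial in-degrees: [0, 1, 1, 2, 2, 0, 2]
  ready (indeg=0): [0, 5]
  pop 0: indeg[3]->1; indeg[4]->1 | ready=[5] | order so far=[0]
  pop 5: indeg[3]->0; indeg[6]->1 | ready=[3] | order so far=[0, 5]
  pop 3: indeg[1]->0; indeg[2]->0 | ready=[1, 2] | order so far=[0, 5, 3]
  pop 1: no out-edges | ready=[2] | order so far=[0, 5, 3, 1]
  pop 2: indeg[4]->0 | ready=[4] | order so far=[0, 5, 3, 1, 2]
  pop 4: indeg[6]->0 | ready=[6] | order so far=[0, 5, 3, 1, 2, 4]
  pop 6: no out-edges | ready=[] | order so far=[0, 5, 3, 1, 2, 4, 6]
  Result: [0, 5, 3, 1, 2, 4, 6]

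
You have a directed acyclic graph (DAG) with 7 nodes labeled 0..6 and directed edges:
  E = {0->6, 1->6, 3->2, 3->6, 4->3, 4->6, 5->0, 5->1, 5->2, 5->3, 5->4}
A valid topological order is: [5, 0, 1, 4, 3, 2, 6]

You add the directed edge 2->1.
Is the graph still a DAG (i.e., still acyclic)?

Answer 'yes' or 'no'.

Given toposort: [5, 0, 1, 4, 3, 2, 6]
Position of 2: index 5; position of 1: index 2
New edge 2->1: backward (u after v in old order)
Backward edge: old toposort is now invalid. Check if this creates a cycle.
Does 1 already reach 2? Reachable from 1: [1, 6]. NO -> still a DAG (reorder needed).
Still a DAG? yes

Answer: yes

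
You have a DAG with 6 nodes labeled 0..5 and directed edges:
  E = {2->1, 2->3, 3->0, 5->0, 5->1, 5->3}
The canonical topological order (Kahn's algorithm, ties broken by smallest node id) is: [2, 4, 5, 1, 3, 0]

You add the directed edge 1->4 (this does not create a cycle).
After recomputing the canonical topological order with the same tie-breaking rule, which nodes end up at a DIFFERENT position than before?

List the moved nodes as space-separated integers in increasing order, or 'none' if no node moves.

Answer: 0 1 3 4 5

Derivation:
Old toposort: [2, 4, 5, 1, 3, 0]
Added edge 1->4
Recompute Kahn (smallest-id tiebreak):
  initial in-degrees: [2, 2, 0, 2, 1, 0]
  ready (indeg=0): [2, 5]
  pop 2: indeg[1]->1; indeg[3]->1 | ready=[5] | order so far=[2]
  pop 5: indeg[0]->1; indeg[1]->0; indeg[3]->0 | ready=[1, 3] | order so far=[2, 5]
  pop 1: indeg[4]->0 | ready=[3, 4] | order so far=[2, 5, 1]
  pop 3: indeg[0]->0 | ready=[0, 4] | order so far=[2, 5, 1, 3]
  pop 0: no out-edges | ready=[4] | order so far=[2, 5, 1, 3, 0]
  pop 4: no out-edges | ready=[] | order so far=[2, 5, 1, 3, 0, 4]
New canonical toposort: [2, 5, 1, 3, 0, 4]
Compare positions:
  Node 0: index 5 -> 4 (moved)
  Node 1: index 3 -> 2 (moved)
  Node 2: index 0 -> 0 (same)
  Node 3: index 4 -> 3 (moved)
  Node 4: index 1 -> 5 (moved)
  Node 5: index 2 -> 1 (moved)
Nodes that changed position: 0 1 3 4 5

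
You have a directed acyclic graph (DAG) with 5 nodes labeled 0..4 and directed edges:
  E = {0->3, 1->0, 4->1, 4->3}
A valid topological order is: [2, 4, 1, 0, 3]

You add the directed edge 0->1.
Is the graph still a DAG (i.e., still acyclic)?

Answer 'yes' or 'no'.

Answer: no

Derivation:
Given toposort: [2, 4, 1, 0, 3]
Position of 0: index 3; position of 1: index 2
New edge 0->1: backward (u after v in old order)
Backward edge: old toposort is now invalid. Check if this creates a cycle.
Does 1 already reach 0? Reachable from 1: [0, 1, 3]. YES -> cycle!
Still a DAG? no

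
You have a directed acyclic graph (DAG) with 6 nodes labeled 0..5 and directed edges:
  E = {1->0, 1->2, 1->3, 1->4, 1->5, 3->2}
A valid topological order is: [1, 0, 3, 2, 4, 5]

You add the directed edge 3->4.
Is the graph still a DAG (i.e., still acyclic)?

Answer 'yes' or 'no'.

Answer: yes

Derivation:
Given toposort: [1, 0, 3, 2, 4, 5]
Position of 3: index 2; position of 4: index 4
New edge 3->4: forward
Forward edge: respects the existing order. Still a DAG, same toposort still valid.
Still a DAG? yes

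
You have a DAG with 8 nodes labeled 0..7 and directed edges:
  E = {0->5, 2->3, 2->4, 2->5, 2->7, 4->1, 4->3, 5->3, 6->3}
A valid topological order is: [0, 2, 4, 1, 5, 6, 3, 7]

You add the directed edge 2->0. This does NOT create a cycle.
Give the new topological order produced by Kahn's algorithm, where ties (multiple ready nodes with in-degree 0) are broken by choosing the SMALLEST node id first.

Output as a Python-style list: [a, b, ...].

Answer: [2, 0, 4, 1, 5, 6, 3, 7]

Derivation:
Old toposort: [0, 2, 4, 1, 5, 6, 3, 7]
Added edge: 2->0
Position of 2 (1) > position of 0 (0). Must reorder: 2 must now come before 0.
Run Kahn's algorithm (break ties by smallest node id):
  initial in-degrees: [1, 1, 0, 4, 1, 2, 0, 1]
  ready (indeg=0): [2, 6]
  pop 2: indeg[0]->0; indeg[3]->3; indeg[4]->0; indeg[5]->1; indeg[7]->0 | ready=[0, 4, 6, 7] | order so far=[2]
  pop 0: indeg[5]->0 | ready=[4, 5, 6, 7] | order so far=[2, 0]
  pop 4: indeg[1]->0; indeg[3]->2 | ready=[1, 5, 6, 7] | order so far=[2, 0, 4]
  pop 1: no out-edges | ready=[5, 6, 7] | order so far=[2, 0, 4, 1]
  pop 5: indeg[3]->1 | ready=[6, 7] | order so far=[2, 0, 4, 1, 5]
  pop 6: indeg[3]->0 | ready=[3, 7] | order so far=[2, 0, 4, 1, 5, 6]
  pop 3: no out-edges | ready=[7] | order so far=[2, 0, 4, 1, 5, 6, 3]
  pop 7: no out-edges | ready=[] | order so far=[2, 0, 4, 1, 5, 6, 3, 7]
  Result: [2, 0, 4, 1, 5, 6, 3, 7]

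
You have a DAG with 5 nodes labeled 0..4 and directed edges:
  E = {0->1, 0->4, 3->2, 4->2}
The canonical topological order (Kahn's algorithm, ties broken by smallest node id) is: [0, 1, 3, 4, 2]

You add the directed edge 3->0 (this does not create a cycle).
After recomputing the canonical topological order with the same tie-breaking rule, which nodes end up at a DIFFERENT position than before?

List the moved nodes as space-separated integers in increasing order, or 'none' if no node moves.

Old toposort: [0, 1, 3, 4, 2]
Added edge 3->0
Recompute Kahn (smallest-id tiebreak):
  initial in-degrees: [1, 1, 2, 0, 1]
  ready (indeg=0): [3]
  pop 3: indeg[0]->0; indeg[2]->1 | ready=[0] | order so far=[3]
  pop 0: indeg[1]->0; indeg[4]->0 | ready=[1, 4] | order so far=[3, 0]
  pop 1: no out-edges | ready=[4] | order so far=[3, 0, 1]
  pop 4: indeg[2]->0 | ready=[2] | order so far=[3, 0, 1, 4]
  pop 2: no out-edges | ready=[] | order so far=[3, 0, 1, 4, 2]
New canonical toposort: [3, 0, 1, 4, 2]
Compare positions:
  Node 0: index 0 -> 1 (moved)
  Node 1: index 1 -> 2 (moved)
  Node 2: index 4 -> 4 (same)
  Node 3: index 2 -> 0 (moved)
  Node 4: index 3 -> 3 (same)
Nodes that changed position: 0 1 3

Answer: 0 1 3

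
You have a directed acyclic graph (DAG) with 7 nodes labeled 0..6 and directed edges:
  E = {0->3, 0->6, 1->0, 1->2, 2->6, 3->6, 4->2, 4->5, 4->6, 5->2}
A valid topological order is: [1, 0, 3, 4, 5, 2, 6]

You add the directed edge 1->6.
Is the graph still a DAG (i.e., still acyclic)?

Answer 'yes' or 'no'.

Given toposort: [1, 0, 3, 4, 5, 2, 6]
Position of 1: index 0; position of 6: index 6
New edge 1->6: forward
Forward edge: respects the existing order. Still a DAG, same toposort still valid.
Still a DAG? yes

Answer: yes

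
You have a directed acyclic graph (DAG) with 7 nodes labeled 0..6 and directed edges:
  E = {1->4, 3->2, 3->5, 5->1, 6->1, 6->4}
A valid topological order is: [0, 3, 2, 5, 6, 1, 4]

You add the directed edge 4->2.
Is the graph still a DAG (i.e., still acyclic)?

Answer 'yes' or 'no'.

Given toposort: [0, 3, 2, 5, 6, 1, 4]
Position of 4: index 6; position of 2: index 2
New edge 4->2: backward (u after v in old order)
Backward edge: old toposort is now invalid. Check if this creates a cycle.
Does 2 already reach 4? Reachable from 2: [2]. NO -> still a DAG (reorder needed).
Still a DAG? yes

Answer: yes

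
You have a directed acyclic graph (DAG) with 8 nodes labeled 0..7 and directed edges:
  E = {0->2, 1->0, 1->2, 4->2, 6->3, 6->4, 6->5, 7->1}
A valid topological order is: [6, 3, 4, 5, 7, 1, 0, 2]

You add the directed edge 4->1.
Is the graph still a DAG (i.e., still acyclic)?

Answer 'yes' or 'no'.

Answer: yes

Derivation:
Given toposort: [6, 3, 4, 5, 7, 1, 0, 2]
Position of 4: index 2; position of 1: index 5
New edge 4->1: forward
Forward edge: respects the existing order. Still a DAG, same toposort still valid.
Still a DAG? yes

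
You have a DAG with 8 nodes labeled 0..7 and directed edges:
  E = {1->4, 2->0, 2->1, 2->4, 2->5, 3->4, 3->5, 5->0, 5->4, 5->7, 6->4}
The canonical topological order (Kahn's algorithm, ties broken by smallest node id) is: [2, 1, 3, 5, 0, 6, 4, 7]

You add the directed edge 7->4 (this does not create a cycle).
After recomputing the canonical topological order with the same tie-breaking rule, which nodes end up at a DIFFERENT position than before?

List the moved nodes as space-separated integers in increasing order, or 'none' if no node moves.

Answer: 4 7

Derivation:
Old toposort: [2, 1, 3, 5, 0, 6, 4, 7]
Added edge 7->4
Recompute Kahn (smallest-id tiebreak):
  initial in-degrees: [2, 1, 0, 0, 6, 2, 0, 1]
  ready (indeg=0): [2, 3, 6]
  pop 2: indeg[0]->1; indeg[1]->0; indeg[4]->5; indeg[5]->1 | ready=[1, 3, 6] | order so far=[2]
  pop 1: indeg[4]->4 | ready=[3, 6] | order so far=[2, 1]
  pop 3: indeg[4]->3; indeg[5]->0 | ready=[5, 6] | order so far=[2, 1, 3]
  pop 5: indeg[0]->0; indeg[4]->2; indeg[7]->0 | ready=[0, 6, 7] | order so far=[2, 1, 3, 5]
  pop 0: no out-edges | ready=[6, 7] | order so far=[2, 1, 3, 5, 0]
  pop 6: indeg[4]->1 | ready=[7] | order so far=[2, 1, 3, 5, 0, 6]
  pop 7: indeg[4]->0 | ready=[4] | order so far=[2, 1, 3, 5, 0, 6, 7]
  pop 4: no out-edges | ready=[] | order so far=[2, 1, 3, 5, 0, 6, 7, 4]
New canonical toposort: [2, 1, 3, 5, 0, 6, 7, 4]
Compare positions:
  Node 0: index 4 -> 4 (same)
  Node 1: index 1 -> 1 (same)
  Node 2: index 0 -> 0 (same)
  Node 3: index 2 -> 2 (same)
  Node 4: index 6 -> 7 (moved)
  Node 5: index 3 -> 3 (same)
  Node 6: index 5 -> 5 (same)
  Node 7: index 7 -> 6 (moved)
Nodes that changed position: 4 7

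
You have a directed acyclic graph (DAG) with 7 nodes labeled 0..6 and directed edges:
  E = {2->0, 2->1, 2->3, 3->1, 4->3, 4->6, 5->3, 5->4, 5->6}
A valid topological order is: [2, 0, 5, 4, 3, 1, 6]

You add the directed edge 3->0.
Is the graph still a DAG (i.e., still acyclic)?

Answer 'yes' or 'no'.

Given toposort: [2, 0, 5, 4, 3, 1, 6]
Position of 3: index 4; position of 0: index 1
New edge 3->0: backward (u after v in old order)
Backward edge: old toposort is now invalid. Check if this creates a cycle.
Does 0 already reach 3? Reachable from 0: [0]. NO -> still a DAG (reorder needed).
Still a DAG? yes

Answer: yes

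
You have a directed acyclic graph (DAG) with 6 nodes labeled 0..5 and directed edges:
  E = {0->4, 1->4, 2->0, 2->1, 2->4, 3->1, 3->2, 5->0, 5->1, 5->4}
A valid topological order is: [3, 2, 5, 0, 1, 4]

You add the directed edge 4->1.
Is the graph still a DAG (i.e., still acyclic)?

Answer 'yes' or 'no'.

Answer: no

Derivation:
Given toposort: [3, 2, 5, 0, 1, 4]
Position of 4: index 5; position of 1: index 4
New edge 4->1: backward (u after v in old order)
Backward edge: old toposort is now invalid. Check if this creates a cycle.
Does 1 already reach 4? Reachable from 1: [1, 4]. YES -> cycle!
Still a DAG? no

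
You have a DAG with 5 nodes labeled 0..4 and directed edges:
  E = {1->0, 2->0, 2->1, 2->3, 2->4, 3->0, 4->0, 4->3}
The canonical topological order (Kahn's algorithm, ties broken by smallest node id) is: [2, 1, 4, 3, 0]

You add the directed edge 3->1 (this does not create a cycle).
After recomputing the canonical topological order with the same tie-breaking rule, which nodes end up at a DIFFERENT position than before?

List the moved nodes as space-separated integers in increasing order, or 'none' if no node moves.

Old toposort: [2, 1, 4, 3, 0]
Added edge 3->1
Recompute Kahn (smallest-id tiebreak):
  initial in-degrees: [4, 2, 0, 2, 1]
  ready (indeg=0): [2]
  pop 2: indeg[0]->3; indeg[1]->1; indeg[3]->1; indeg[4]->0 | ready=[4] | order so far=[2]
  pop 4: indeg[0]->2; indeg[3]->0 | ready=[3] | order so far=[2, 4]
  pop 3: indeg[0]->1; indeg[1]->0 | ready=[1] | order so far=[2, 4, 3]
  pop 1: indeg[0]->0 | ready=[0] | order so far=[2, 4, 3, 1]
  pop 0: no out-edges | ready=[] | order so far=[2, 4, 3, 1, 0]
New canonical toposort: [2, 4, 3, 1, 0]
Compare positions:
  Node 0: index 4 -> 4 (same)
  Node 1: index 1 -> 3 (moved)
  Node 2: index 0 -> 0 (same)
  Node 3: index 3 -> 2 (moved)
  Node 4: index 2 -> 1 (moved)
Nodes that changed position: 1 3 4

Answer: 1 3 4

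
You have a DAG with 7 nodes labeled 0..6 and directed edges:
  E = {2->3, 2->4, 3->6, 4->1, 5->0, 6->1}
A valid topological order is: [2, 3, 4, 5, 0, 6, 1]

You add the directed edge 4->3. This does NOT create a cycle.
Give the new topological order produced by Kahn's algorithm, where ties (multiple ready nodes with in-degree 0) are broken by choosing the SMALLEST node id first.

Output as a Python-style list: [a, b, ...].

Answer: [2, 4, 3, 5, 0, 6, 1]

Derivation:
Old toposort: [2, 3, 4, 5, 0, 6, 1]
Added edge: 4->3
Position of 4 (2) > position of 3 (1). Must reorder: 4 must now come before 3.
Run Kahn's algorithm (break ties by smallest node id):
  initial in-degrees: [1, 2, 0, 2, 1, 0, 1]
  ready (indeg=0): [2, 5]
  pop 2: indeg[3]->1; indeg[4]->0 | ready=[4, 5] | order so far=[2]
  pop 4: indeg[1]->1; indeg[3]->0 | ready=[3, 5] | order so far=[2, 4]
  pop 3: indeg[6]->0 | ready=[5, 6] | order so far=[2, 4, 3]
  pop 5: indeg[0]->0 | ready=[0, 6] | order so far=[2, 4, 3, 5]
  pop 0: no out-edges | ready=[6] | order so far=[2, 4, 3, 5, 0]
  pop 6: indeg[1]->0 | ready=[1] | order so far=[2, 4, 3, 5, 0, 6]
  pop 1: no out-edges | ready=[] | order so far=[2, 4, 3, 5, 0, 6, 1]
  Result: [2, 4, 3, 5, 0, 6, 1]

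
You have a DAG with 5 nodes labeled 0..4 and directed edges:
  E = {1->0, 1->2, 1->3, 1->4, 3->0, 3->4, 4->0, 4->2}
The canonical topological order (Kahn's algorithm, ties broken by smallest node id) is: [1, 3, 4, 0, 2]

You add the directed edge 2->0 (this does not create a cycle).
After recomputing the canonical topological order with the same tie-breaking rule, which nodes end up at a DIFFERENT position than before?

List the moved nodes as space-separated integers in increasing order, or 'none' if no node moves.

Old toposort: [1, 3, 4, 0, 2]
Added edge 2->0
Recompute Kahn (smallest-id tiebreak):
  initial in-degrees: [4, 0, 2, 1, 2]
  ready (indeg=0): [1]
  pop 1: indeg[0]->3; indeg[2]->1; indeg[3]->0; indeg[4]->1 | ready=[3] | order so far=[1]
  pop 3: indeg[0]->2; indeg[4]->0 | ready=[4] | order so far=[1, 3]
  pop 4: indeg[0]->1; indeg[2]->0 | ready=[2] | order so far=[1, 3, 4]
  pop 2: indeg[0]->0 | ready=[0] | order so far=[1, 3, 4, 2]
  pop 0: no out-edges | ready=[] | order so far=[1, 3, 4, 2, 0]
New canonical toposort: [1, 3, 4, 2, 0]
Compare positions:
  Node 0: index 3 -> 4 (moved)
  Node 1: index 0 -> 0 (same)
  Node 2: index 4 -> 3 (moved)
  Node 3: index 1 -> 1 (same)
  Node 4: index 2 -> 2 (same)
Nodes that changed position: 0 2

Answer: 0 2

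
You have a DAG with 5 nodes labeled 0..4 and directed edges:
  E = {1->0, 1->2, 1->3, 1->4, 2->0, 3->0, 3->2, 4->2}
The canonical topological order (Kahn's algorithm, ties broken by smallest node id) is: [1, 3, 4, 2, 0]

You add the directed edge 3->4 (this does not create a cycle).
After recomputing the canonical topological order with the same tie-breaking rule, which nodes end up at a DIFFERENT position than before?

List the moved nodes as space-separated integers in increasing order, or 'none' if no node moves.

Answer: none

Derivation:
Old toposort: [1, 3, 4, 2, 0]
Added edge 3->4
Recompute Kahn (smallest-id tiebreak):
  initial in-degrees: [3, 0, 3, 1, 2]
  ready (indeg=0): [1]
  pop 1: indeg[0]->2; indeg[2]->2; indeg[3]->0; indeg[4]->1 | ready=[3] | order so far=[1]
  pop 3: indeg[0]->1; indeg[2]->1; indeg[4]->0 | ready=[4] | order so far=[1, 3]
  pop 4: indeg[2]->0 | ready=[2] | order so far=[1, 3, 4]
  pop 2: indeg[0]->0 | ready=[0] | order so far=[1, 3, 4, 2]
  pop 0: no out-edges | ready=[] | order so far=[1, 3, 4, 2, 0]
New canonical toposort: [1, 3, 4, 2, 0]
Compare positions:
  Node 0: index 4 -> 4 (same)
  Node 1: index 0 -> 0 (same)
  Node 2: index 3 -> 3 (same)
  Node 3: index 1 -> 1 (same)
  Node 4: index 2 -> 2 (same)
Nodes that changed position: none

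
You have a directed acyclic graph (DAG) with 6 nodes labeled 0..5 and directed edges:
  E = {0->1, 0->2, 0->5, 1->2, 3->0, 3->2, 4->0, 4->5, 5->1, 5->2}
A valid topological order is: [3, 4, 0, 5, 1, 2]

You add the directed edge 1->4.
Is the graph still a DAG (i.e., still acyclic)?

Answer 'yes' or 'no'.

Given toposort: [3, 4, 0, 5, 1, 2]
Position of 1: index 4; position of 4: index 1
New edge 1->4: backward (u after v in old order)
Backward edge: old toposort is now invalid. Check if this creates a cycle.
Does 4 already reach 1? Reachable from 4: [0, 1, 2, 4, 5]. YES -> cycle!
Still a DAG? no

Answer: no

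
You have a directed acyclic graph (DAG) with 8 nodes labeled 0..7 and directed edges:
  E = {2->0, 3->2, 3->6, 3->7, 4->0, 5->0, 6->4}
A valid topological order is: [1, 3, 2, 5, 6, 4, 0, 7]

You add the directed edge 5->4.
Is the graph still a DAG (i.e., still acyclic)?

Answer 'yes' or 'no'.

Answer: yes

Derivation:
Given toposort: [1, 3, 2, 5, 6, 4, 0, 7]
Position of 5: index 3; position of 4: index 5
New edge 5->4: forward
Forward edge: respects the existing order. Still a DAG, same toposort still valid.
Still a DAG? yes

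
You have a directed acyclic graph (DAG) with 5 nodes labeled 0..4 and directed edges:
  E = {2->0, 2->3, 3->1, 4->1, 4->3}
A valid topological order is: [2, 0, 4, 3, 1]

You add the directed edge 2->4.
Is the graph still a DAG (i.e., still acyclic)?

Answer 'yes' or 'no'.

Answer: yes

Derivation:
Given toposort: [2, 0, 4, 3, 1]
Position of 2: index 0; position of 4: index 2
New edge 2->4: forward
Forward edge: respects the existing order. Still a DAG, same toposort still valid.
Still a DAG? yes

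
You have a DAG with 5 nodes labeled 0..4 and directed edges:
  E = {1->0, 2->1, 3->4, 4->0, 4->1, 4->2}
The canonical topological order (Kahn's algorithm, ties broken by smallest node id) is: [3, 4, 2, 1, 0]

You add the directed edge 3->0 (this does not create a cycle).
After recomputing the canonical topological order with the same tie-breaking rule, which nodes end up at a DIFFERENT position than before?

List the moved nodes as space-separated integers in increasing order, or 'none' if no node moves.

Answer: none

Derivation:
Old toposort: [3, 4, 2, 1, 0]
Added edge 3->0
Recompute Kahn (smallest-id tiebreak):
  initial in-degrees: [3, 2, 1, 0, 1]
  ready (indeg=0): [3]
  pop 3: indeg[0]->2; indeg[4]->0 | ready=[4] | order so far=[3]
  pop 4: indeg[0]->1; indeg[1]->1; indeg[2]->0 | ready=[2] | order so far=[3, 4]
  pop 2: indeg[1]->0 | ready=[1] | order so far=[3, 4, 2]
  pop 1: indeg[0]->0 | ready=[0] | order so far=[3, 4, 2, 1]
  pop 0: no out-edges | ready=[] | order so far=[3, 4, 2, 1, 0]
New canonical toposort: [3, 4, 2, 1, 0]
Compare positions:
  Node 0: index 4 -> 4 (same)
  Node 1: index 3 -> 3 (same)
  Node 2: index 2 -> 2 (same)
  Node 3: index 0 -> 0 (same)
  Node 4: index 1 -> 1 (same)
Nodes that changed position: none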